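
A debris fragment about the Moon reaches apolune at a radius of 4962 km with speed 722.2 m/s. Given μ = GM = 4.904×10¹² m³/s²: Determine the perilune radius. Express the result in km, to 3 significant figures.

r_a = 4.962×10⁶ m.
Specific energy ε = v²/2 − μ/r = -7.275×10⁵ J/kg, so a = −μ/(2ε) = 3.370×10⁶ m.
The apsides satisfy r_p + r_a = 2a, so the perilune radius is 2a − r_a = 1.779×10⁶ m = 1778.7 km.

perilune radius ≈ 1780 km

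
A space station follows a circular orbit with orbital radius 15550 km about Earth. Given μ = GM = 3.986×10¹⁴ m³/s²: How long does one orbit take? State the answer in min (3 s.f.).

T ≈ 322 min

r = 15550 km = 1.555×10⁷ m.
Kepler's third law: T = 2π√(r³/μ) = 2π√((1.555×10⁷)³ / 3.986×10¹⁴).
r³/μ = 9.433×10⁶ s², so T = 2π × 3.071×10³ = 1.930×10⁴ s.
Converting: 1.930×10⁴ s ÷ 60.00 = 321.6 min.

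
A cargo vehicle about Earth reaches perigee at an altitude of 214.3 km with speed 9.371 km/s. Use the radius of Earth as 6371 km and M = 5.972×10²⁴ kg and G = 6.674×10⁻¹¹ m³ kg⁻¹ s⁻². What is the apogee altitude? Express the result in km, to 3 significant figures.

μ = GM = 6.674×10⁻¹¹ × 5.972×10²⁴ = 3.986×10¹⁴ m³/s².
r_p = 6371 + 214.3 = 6585.3 km = 6.585×10⁶ m.
Specific energy ε = v²/2 − μ/r = -1.662×10⁷ J/kg, so a = −μ/(2ε) = 1.199×10⁷ m.
The apsides satisfy r_p + r_a = 2a, so the apogee radius is 2a − r_p = 1.740×10⁷ m = 17401 km.
Apogee altitude = 17401 − 6371 = 11030 km.

apogee altitude ≈ 11000 km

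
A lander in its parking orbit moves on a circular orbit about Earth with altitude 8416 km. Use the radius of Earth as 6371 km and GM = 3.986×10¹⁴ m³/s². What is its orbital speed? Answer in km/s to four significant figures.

r = 6371 + 8416 = 14787 km = 1.4787×10⁷ m.
For a circular orbit v = √(μ/r) = √(3.986×10¹⁴ / 1.479×10⁷) = √(2.696×10⁷) = 5192 m/s.
That is 5.192 km/s.

v ≈ 5.192 km/s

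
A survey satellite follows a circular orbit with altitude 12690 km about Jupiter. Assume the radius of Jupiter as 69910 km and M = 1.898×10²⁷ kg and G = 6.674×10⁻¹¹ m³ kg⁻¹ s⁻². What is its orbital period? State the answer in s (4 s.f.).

μ = GM = 6.674×10⁻¹¹ × 1.898×10²⁷ = 1.267×10¹⁷ m³/s².
r = 69910 + 12690 = 82600 km = 8.2600×10⁷ m.
Kepler's third law: T = 2π√(r³/μ) = 2π√((8.260×10⁷)³ / 1.267×10¹⁷).
r³/μ = 4.449×10⁶ s², so T = 2π × 2.109×10³ = 1.325×10⁴ s.

T ≈ 13250 s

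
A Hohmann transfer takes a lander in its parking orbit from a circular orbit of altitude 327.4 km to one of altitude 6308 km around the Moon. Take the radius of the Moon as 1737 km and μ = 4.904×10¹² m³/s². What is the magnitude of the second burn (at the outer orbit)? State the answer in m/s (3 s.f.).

r₁ = 1737 + 327.4 = 2064.4 km = 2.0644×10⁶ m.
r₂ = 1737 + 6308 = 8045.0 km = 8.0450×10⁶ m.
Transfer ellipse a_t = (r₁ + r₂)/2 = 5.055×10⁶ m.
At r₁: circular v_c1 = √(μ/r₁) = 1541 m/s; transfer-perilune v_p = √[μ(2/r₁ − 1/a_t)] = 1944 m/s.
At r₂: circular v_c2 = √(μ/r₂) = 780.8 m/s; transfer-apolune v_a = √[μ(2/r₂ − 1/a_t)] = 499.0 m/s.
Δv₂ = v_c2 − v_a = 281.8 m/s.

Δv ≈ 282 m/s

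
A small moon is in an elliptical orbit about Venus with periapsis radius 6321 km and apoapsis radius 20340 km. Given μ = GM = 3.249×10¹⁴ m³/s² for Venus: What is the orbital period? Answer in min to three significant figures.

Semi-major axis a = (r_p + r_a)/2 = (6321.0 + 20340)/2 = 13330 km = 1.333×10⁷ m.
By Kepler's third law T = 2π√(a³/μ) = 2π × 2.700×10³ = 1.697×10⁴ s.
= 282.8 min.

T ≈ 283 min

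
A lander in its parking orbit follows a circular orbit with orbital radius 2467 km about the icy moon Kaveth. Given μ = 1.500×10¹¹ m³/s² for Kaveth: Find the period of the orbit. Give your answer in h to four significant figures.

T ≈ 17.46 h

r = 2467 km = 2.467×10⁶ m.
Kepler's third law: T = 2π√(r³/μ) = 2π√((2.467×10⁶)³ / 1.500×10¹¹).
r³/μ = 1.001×10⁸ s², so T = 2π × 1.000×10⁴ = 6.286×10⁴ s.
Converting: 6.286×10⁴ s ÷ 3600 = 17.46 h.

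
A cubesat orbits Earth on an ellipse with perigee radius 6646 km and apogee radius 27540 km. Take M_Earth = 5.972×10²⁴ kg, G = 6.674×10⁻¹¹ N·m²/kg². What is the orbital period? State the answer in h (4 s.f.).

μ = GM = 6.674×10⁻¹¹ × 5.972×10²⁴ = 3.986×10¹⁴ m³/s².
Semi-major axis a = (r_p + r_a)/2 = (6646.0 + 27540)/2 = 17093 km = 1.709×10⁷ m.
By Kepler's third law T = 2π√(a³/μ) = 2π × 3.540×10³ = 2.224×10⁴ s.
= 6.178 h.

T ≈ 6.178 h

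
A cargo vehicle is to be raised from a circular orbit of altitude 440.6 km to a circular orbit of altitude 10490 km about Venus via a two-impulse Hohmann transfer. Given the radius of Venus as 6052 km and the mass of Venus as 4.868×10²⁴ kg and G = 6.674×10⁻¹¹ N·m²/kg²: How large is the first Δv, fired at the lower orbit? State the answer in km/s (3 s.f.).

μ = GM = 6.674×10⁻¹¹ × 4.868×10²⁴ = 3.249×10¹⁴ m³/s².
r₁ = 6052 + 440.6 = 6492.6 km = 6.4926×10⁶ m.
r₂ = 6052 + 10490 = 16542 km = 1.6542×10⁷ m.
Transfer ellipse a_t = (r₁ + r₂)/2 = 1.152×10⁷ m.
At r₁: circular v_c1 = √(μ/r₁) = 7074 m/s; transfer-periapsis v_p = √[μ(2/r₁ − 1/a_t)] = 8478 m/s.
Δv₁ = v_p − v_c1 = 1404 m/s.
= 1.404 km/s.

Δv ≈ 1.40 km/s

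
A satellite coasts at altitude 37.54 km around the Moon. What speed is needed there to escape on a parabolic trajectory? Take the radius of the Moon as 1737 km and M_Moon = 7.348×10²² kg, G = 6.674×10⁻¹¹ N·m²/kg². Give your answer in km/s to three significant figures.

μ = GM = 6.674×10⁻¹¹ × 7.348×10²² = 4.904×10¹² m³/s².
r = 1737 + 37.54 = 1774.5 km = 1.7745×10⁶ m.
Escape speed v_esc = √(2μ/r) = √(2 × 4.904×10¹² / 1.775×10⁶) = √(5.527×10⁶) = 2351 m/s.
= 2.351 km/s.

v_esc ≈ 2.35 km/s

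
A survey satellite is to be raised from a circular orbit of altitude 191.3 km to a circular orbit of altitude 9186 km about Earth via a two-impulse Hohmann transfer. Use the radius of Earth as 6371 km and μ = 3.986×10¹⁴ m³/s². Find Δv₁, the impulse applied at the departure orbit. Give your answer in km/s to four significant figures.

r₁ = 6371 + 191.3 = 6562.3 km = 6.5623×10⁶ m.
r₂ = 6371 + 9186 = 15557 km = 1.5557×10⁷ m.
Transfer ellipse a_t = (r₁ + r₂)/2 = 1.106×10⁷ m.
At r₁: circular v_c1 = √(μ/r₁) = 7794 m/s; transfer-perigee v_p = √[μ(2/r₁ − 1/a_t)] = 9243 m/s.
Δv₁ = v_p − v_c1 = 1450 m/s.
= 1.450 km/s.

Δv ≈ 1.450 km/s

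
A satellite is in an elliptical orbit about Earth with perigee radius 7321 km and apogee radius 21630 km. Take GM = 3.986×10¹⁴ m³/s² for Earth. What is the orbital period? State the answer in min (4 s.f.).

Semi-major axis a = (r_p + r_a)/2 = (7321.0 + 21630)/2 = 14476 km = 1.448×10⁷ m.
By Kepler's third law T = 2π√(a³/μ) = 2π × 2.759×10³ = 1.733×10⁴ s.
= 288.9 min.

T ≈ 288.9 min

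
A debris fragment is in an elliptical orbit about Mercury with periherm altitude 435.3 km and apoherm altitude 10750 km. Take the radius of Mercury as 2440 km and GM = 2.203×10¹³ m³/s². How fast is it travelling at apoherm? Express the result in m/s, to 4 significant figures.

v ≈ 773.2 m/s

r_p = 2440 + 435.3 = 2875.3 km = 2.8753×10⁶ m.
r_a = 2440 + 10750 = 13190 km = 1.3190×10⁷ m.
Semi-major axis a = (r_p + r_a)/2 = 8032.6 km = 8.033×10⁶ m.
Vis-viva: v² = μ(2/r − 1/a) = 2.203×10¹³ × (1.516×10⁻⁷ − 1.245×10⁻⁷) = 5.979×10⁵ m²/s².
v = 773.2 m/s.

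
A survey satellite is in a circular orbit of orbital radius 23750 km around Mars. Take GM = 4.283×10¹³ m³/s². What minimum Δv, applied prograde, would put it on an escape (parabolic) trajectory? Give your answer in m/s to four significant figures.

r = 23750 km = 2.375×10⁷ m.
Circular speed v_c = √(μ/r) = 1343 m/s.
Escape speed v_esc = √(2μ/r) = √2 × v_c = 1899 m/s.
Δv = v_esc − v_c = 556.2 m/s.

Δv ≈ 556.2 m/s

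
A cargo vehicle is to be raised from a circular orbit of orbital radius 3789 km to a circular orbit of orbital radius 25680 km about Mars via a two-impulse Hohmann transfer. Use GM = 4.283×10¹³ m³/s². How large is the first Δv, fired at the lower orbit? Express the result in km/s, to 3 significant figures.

Δv ≈ 1.08 km/s

r₁ = 3789 km = 3.789×10⁶ m.
r₂ = 25680 km = 2.568×10⁷ m.
Transfer ellipse a_t = (r₁ + r₂)/2 = 1.473×10⁷ m.
At r₁: circular v_c1 = √(μ/r₁) = 3362 m/s; transfer-periapsis v_p = √[μ(2/r₁ − 1/a_t)] = 4439 m/s.
Δv₁ = v_p − v_c1 = 1076 m/s.
= 1.076 km/s.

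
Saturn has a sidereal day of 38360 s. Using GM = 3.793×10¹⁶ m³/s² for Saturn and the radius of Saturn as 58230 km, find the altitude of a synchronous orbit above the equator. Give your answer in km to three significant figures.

h_sync ≈ 54000 km

A synchronous orbit has period T, so by Kepler's third law a = (μT²/4π²)^(1/3).
μT²/4π² = 3.793×10¹⁶ × (3.836×10⁴)² / 39.48 = 1.414×10²⁴ m³.
a = 1.122×10⁸ m = 1.1223×10⁵ km.
Altitude h = a − R = 1.1223×10⁵ − 58230 = 54005 km.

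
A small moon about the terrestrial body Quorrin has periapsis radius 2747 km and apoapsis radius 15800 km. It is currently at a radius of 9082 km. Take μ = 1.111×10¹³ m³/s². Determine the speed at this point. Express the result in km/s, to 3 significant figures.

v ≈ 1.12 km/s

Semi-major axis a = (r_p + r_a)/2 = 9273.5 km = 9.274×10⁶ m.
Vis-viva: v² = μ(2/r − 1/a) = 1.111×10¹³ × (2.202×10⁻⁷ − 1.078×10⁻⁷) = 1.249×10⁶ m²/s².
v = 1117 m/s = 1.117 km/s.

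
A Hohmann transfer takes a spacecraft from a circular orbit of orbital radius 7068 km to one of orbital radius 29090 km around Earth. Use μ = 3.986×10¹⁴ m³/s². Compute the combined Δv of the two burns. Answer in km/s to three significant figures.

Δv_total ≈ 3.40 km/s

r₁ = 7068 km = 7.068×10⁶ m.
r₂ = 29090 km = 2.909×10⁷ m.
Transfer ellipse a_t = (r₁ + r₂)/2 = 1.808×10⁷ m.
At r₁: circular v_c1 = √(μ/r₁) = 7510 m/s; transfer-perigee v_p = √[μ(2/r₁ − 1/a_t)] = 9526 m/s.
Δv₁ = v_p − v_c1 = 2016 m/s.
At r₂: circular v_c2 = √(μ/r₂) = 3702 m/s; transfer-apogee v_a = √[μ(2/r₂ − 1/a_t)] = 2315 m/s.
Δv₂ = v_c2 − v_a = 1387 m/s.
Total Δv = Δv₁ + Δv₂ = 3403 m/s = 3.403 km/s.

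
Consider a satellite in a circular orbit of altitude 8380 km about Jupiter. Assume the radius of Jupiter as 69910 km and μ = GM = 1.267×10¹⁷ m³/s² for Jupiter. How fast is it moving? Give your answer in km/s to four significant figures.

v ≈ 40.23 km/s

r = 69910 + 8380 = 78290 km = 7.8290×10⁷ m.
For a circular orbit v = √(μ/r) = √(1.267×10¹⁷ / 7.829×10⁷) = √(1.618×10⁹) = 40230 m/s.
That is 40.23 km/s.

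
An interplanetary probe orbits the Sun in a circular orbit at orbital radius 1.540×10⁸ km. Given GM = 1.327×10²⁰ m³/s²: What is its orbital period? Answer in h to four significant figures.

r = 1.540×10⁸ km = 1.540×10¹¹ m.
Kepler's third law: T = 2π√(r³/μ) = 2π√((1.540×10¹¹)³ / 1.327×10²⁰).
r³/μ = 2.752×10¹³ s², so T = 2π × 5.246×10⁶ = 3.296×10⁷ s.
Converting: 3.296×10⁷ s ÷ 3600 = 9156 h.

T ≈ 9156 h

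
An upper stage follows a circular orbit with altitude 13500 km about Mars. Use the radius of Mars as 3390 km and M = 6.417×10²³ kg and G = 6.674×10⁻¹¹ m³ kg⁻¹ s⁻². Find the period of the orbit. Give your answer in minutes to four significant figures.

T ≈ 1111 minutes

μ = GM = 6.674×10⁻¹¹ × 6.417×10²³ = 4.283×10¹³ m³/s².
r = 3390 + 13500 = 16890 km = 1.6890×10⁷ m.
Kepler's third law: T = 2π√(r³/μ) = 2π√((1.689×10⁷)³ / 4.283×10¹³).
r³/μ = 1.125×10⁸ s², so T = 2π × 1.061×10⁴ = 6.664×10⁴ s.
Converting: 6.664×10⁴ s ÷ 60.00 = 1111 minutes.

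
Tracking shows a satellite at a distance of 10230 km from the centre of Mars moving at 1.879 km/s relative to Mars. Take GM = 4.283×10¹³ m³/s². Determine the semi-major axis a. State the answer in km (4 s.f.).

r = 1.023×10⁷ m.
Vis-viva rearranged: 1/a = 2/r − v²/μ = 1.955×10⁻⁷ − 8.243×10⁻⁸ = 1.131×10⁻⁷ m⁻¹.
a = 8.844×10⁶ m = 8844.1 km.

a ≈ 8844 km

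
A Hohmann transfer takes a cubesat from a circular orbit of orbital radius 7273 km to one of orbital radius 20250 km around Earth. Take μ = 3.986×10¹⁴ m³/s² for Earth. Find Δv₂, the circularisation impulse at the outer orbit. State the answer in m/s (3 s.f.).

r₁ = 7273 km = 7.273×10⁶ m.
r₂ = 20250 km = 2.025×10⁷ m.
Transfer ellipse a_t = (r₁ + r₂)/2 = 1.376×10⁷ m.
At r₁: circular v_c1 = √(μ/r₁) = 7403 m/s; transfer-perigee v_p = √[μ(2/r₁ − 1/a_t)] = 8980 m/s.
At r₂: circular v_c2 = √(μ/r₂) = 4437 m/s; transfer-apogee v_a = √[μ(2/r₂ − 1/a_t)] = 3225 m/s.
Δv₂ = v_c2 − v_a = 1211 m/s.

Δv ≈ 1210 m/s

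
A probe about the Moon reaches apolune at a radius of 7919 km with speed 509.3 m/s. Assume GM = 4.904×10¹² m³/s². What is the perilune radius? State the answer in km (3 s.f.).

perilune radius ≈ 2100 km

r_a = 7.919×10⁶ m.
Specific energy ε = v²/2 − μ/r = -4.896×10⁵ J/kg, so a = −μ/(2ε) = 5.008×10⁶ m.
The apsides satisfy r_p + r_a = 2a, so the perilune radius is 2a − r_a = 2.098×10⁶ m = 2097.8 km.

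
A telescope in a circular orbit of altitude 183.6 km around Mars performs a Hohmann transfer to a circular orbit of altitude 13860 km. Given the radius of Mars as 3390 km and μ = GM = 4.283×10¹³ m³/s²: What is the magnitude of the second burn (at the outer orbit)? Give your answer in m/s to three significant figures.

Δv ≈ 653 m/s

r₁ = 3390 + 183.6 = 3573.6 km = 3.5736×10⁶ m.
r₂ = 3390 + 13860 = 17250 km = 1.7250×10⁷ m.
Transfer ellipse a_t = (r₁ + r₂)/2 = 1.041×10⁷ m.
At r₁: circular v_c1 = √(μ/r₁) = 3462 m/s; transfer-periapsis v_p = √[μ(2/r₁ − 1/a_t)] = 4456 m/s.
At r₂: circular v_c2 = √(μ/r₂) = 1576 m/s; transfer-apoapsis v_a = √[μ(2/r₂ − 1/a_t)] = 923.1 m/s.
Δv₂ = v_c2 − v_a = 652.6 m/s.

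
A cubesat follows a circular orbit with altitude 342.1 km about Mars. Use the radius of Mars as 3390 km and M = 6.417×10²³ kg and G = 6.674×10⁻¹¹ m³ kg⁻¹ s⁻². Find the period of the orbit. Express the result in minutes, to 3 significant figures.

μ = GM = 6.674×10⁻¹¹ × 6.417×10²³ = 4.283×10¹³ m³/s².
r = 3390 + 342.1 = 3732.1 km = 3.7321×10⁶ m.
Kepler's third law: T = 2π√(r³/μ) = 2π√((3.732×10⁶)³ / 4.283×10¹³).
r³/μ = 1.214×10⁶ s², so T = 2π × 1.102×10³ = 6.922×10³ s.
Converting: 6.922×10³ s ÷ 60.00 = 115.4 minutes.

T ≈ 115 minutes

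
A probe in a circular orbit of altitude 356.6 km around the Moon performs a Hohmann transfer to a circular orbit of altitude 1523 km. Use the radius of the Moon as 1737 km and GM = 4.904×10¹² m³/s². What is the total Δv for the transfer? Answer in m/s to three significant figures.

r₁ = 1737 + 356.6 = 2093.6 km = 2.0936×10⁶ m.
r₂ = 1737 + 1523 = 3260.0 km = 3.2600×10⁶ m.
Transfer ellipse a_t = (r₁ + r₂)/2 = 2.677×10⁶ m.
At r₁: circular v_c1 = √(μ/r₁) = 1530 m/s; transfer-perilune v_p = √[μ(2/r₁ − 1/a_t)] = 1689 m/s.
Δv₁ = v_p − v_c1 = 158.5 m/s.
At r₂: circular v_c2 = √(μ/r₂) = 1226 m/s; transfer-apolune v_a = √[μ(2/r₂ − 1/a_t)] = 1085 m/s.
Δv₂ = v_c2 − v_a = 141.8 m/s.
Total Δv = Δv₁ + Δv₂ = 300.3 m/s.

Δv_total ≈ 300 m/s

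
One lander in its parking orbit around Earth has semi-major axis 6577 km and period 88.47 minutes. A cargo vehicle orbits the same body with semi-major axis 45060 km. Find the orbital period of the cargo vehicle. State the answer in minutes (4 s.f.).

T₂ ≈ 1587 minutes

Kepler's third law: T² ∝ a³, so T₂ = T₁ (a₂/a₁)^(3/2).
a₂/a₁ = 6.851, (a₂/a₁)^(3/2) = 17.93.
T₂ = 88.47 × 17.93 = 1587 minutes.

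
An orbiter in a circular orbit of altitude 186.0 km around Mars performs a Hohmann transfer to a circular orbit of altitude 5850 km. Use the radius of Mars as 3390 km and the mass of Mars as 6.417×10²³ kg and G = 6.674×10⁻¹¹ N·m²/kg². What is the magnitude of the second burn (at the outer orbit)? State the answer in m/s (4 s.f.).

μ = GM = 6.674×10⁻¹¹ × 6.417×10²³ = 4.283×10¹³ m³/s².
r₁ = 3390 + 186.0 = 3576.0 km = 3.5760×10⁶ m.
r₂ = 3390 + 5850 = 9240.0 km = 9.2400×10⁶ m.
Transfer ellipse a_t = (r₁ + r₂)/2 = 6.408×10⁶ m.
At r₁: circular v_c1 = √(μ/r₁) = 3461 m/s; transfer-periapsis v_p = √[μ(2/r₁ − 1/a_t)] = 4156 m/s.
At r₂: circular v_c2 = √(μ/r₂) = 2153 m/s; transfer-apoapsis v_a = √[μ(2/r₂ − 1/a_t)] = 1608 m/s.
Δv₂ = v_c2 − v_a = 544.6 m/s.

Δv ≈ 544.6 m/s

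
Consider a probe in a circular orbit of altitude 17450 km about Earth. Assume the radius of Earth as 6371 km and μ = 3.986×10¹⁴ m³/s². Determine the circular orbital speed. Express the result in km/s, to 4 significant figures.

v ≈ 4.091 km/s

r = 6371 + 17450 = 23821 km = 2.3821×10⁷ m.
For a circular orbit v = √(μ/r) = √(3.986×10¹⁴ / 2.382×10⁷) = √(1.673×10⁷) = 4091 m/s.
That is 4.091 km/s.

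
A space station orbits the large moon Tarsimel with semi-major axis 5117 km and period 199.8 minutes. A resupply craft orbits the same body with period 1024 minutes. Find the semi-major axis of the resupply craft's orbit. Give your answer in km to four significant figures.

a₂ ≈ 15210 km

Kepler's third law: a³ ∝ T², so a₂ = a₁ (T₂/T₁)^(2/3).
T₂/T₁ = 5.125, (T₂/T₁)^(2/3) = 2.973.
a₂ = 5117 × 2.973 = 15210 km.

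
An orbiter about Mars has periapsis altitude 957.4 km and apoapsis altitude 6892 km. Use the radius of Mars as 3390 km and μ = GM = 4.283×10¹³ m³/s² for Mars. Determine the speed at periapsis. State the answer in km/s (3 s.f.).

v ≈ 3.72 km/s

r_p = 3390 + 957.4 = 4347.4 km = 4.3474×10⁶ m.
r_a = 3390 + 6892 = 10282 km = 1.0282×10⁷ m.
Semi-major axis a = (r_p + r_a)/2 = 7314.7 km = 7.315×10⁶ m.
Vis-viva: v² = μ(2/r − 1/a) = 4.283×10¹³ × (4.600×10⁻⁷ − 1.367×10⁻⁷) = 1.385×10⁷ m²/s².
v = 3721 m/s = 3.721 km/s.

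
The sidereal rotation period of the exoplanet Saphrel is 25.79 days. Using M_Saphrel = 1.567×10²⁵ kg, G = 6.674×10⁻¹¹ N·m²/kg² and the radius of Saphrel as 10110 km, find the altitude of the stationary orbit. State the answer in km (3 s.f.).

μ = GM = 6.674×10⁻¹¹ × 1.567×10²⁵ = 1.046×10¹⁵ m³/s².
T = 25.79 days = 2.228×10⁶ s.
A synchronous orbit has period T, so by Kepler's third law a = (μT²/4π²)^(1/3).
μT²/4π² = 1.046×10¹⁵ × (2.228×10⁶)² / 39.48 = 1.315×10²⁶ m³.
a = 5.086×10⁸ m = 5.0856×10⁵ km.
Altitude h = a − R = 5.0856×10⁵ − 10110 = 4.9845×10⁵ km.

h_sync ≈ 4.98×10⁵ km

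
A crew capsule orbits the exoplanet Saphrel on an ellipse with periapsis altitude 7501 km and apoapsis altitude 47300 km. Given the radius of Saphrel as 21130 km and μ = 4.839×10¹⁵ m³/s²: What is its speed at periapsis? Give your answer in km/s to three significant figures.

v ≈ 15.4 km/s

r_p = 21130 + 7501 = 28631 km = 2.8631×10⁷ m.
r_a = 21130 + 47300 = 68430 km = 6.8430×10⁷ m.
Semi-major axis a = (r_p + r_a)/2 = 48530 km = 4.853×10⁷ m.
Vis-viva: v² = μ(2/r − 1/a) = 4.839×10¹⁵ × (6.985×10⁻⁸ − 2.061×10⁻⁸) = 2.383×10⁸ m²/s².
v = 15440 m/s = 15.44 km/s.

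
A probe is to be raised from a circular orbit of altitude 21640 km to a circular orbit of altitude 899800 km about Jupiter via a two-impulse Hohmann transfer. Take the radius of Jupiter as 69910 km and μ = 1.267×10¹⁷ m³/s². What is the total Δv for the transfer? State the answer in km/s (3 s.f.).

Δv_total ≈ 19.8 km/s

r₁ = 69910 + 21640 = 91550 km = 9.1550×10⁷ m.
r₂ = 69910 + 899800 = 969710 km = 9.6971×10⁸ m.
Transfer ellipse a_t = (r₁ + r₂)/2 = 5.306×10⁸ m.
At r₁: circular v_c1 = √(μ/r₁) = 37200 m/s; transfer-perijove v_p = √[μ(2/r₁ − 1/a_t)] = 50290 m/s.
Δv₁ = v_p − v_c1 = 13090 m/s.
At r₂: circular v_c2 = √(μ/r₂) = 11430 m/s; transfer-apojove v_a = √[μ(2/r₂ − 1/a_t)] = 4748 m/s.
Δv₂ = v_c2 − v_a = 6683 m/s.
Total Δv = Δv₁ + Δv₂ = 19770 m/s = 19.77 km/s.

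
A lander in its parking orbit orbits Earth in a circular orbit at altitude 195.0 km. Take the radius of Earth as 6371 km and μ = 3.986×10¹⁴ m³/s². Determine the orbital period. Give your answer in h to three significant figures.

T ≈ 1.47 h

r = 6371 + 195.0 = 6566.0 km = 6.5660×10⁶ m.
Kepler's third law: T = 2π√(r³/μ) = 2π√((6.566×10⁶)³ / 3.986×10¹⁴).
r³/μ = 7.102×10⁵ s², so T = 2π × 8.427×10² = 5.295×10³ s.
Converting: 5.295×10³ s ÷ 3600 = 1.471 h.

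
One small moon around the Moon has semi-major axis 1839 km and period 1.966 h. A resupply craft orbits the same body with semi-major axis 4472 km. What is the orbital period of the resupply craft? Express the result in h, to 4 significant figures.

T₂ ≈ 7.455 h

Kepler's third law: T² ∝ a³, so T₂ = T₁ (a₂/a₁)^(3/2).
a₂/a₁ = 2.432, (a₂/a₁)^(3/2) = 3.792.
T₂ = 1.966 × 3.792 = 7.455 h.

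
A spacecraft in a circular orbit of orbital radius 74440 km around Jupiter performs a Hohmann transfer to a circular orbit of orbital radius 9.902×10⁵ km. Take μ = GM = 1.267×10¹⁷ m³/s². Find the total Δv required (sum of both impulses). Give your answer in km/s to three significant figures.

r₁ = 74440 km = 7.444×10⁷ m.
r₂ = 9.902×10⁵ km = 9.902×10⁸ m.
Transfer ellipse a_t = (r₁ + r₂)/2 = 5.323×10⁸ m.
At r₁: circular v_c1 = √(μ/r₁) = 41260 m/s; transfer-perijove v_p = √[μ(2/r₁ − 1/a_t)] = 56270 m/s.
Δv₁ = v_p − v_c1 = 15010 m/s.
At r₂: circular v_c2 = √(μ/r₂) = 11310 m/s; transfer-apojove v_a = √[μ(2/r₂ − 1/a_t)] = 4230 m/s.
Δv₂ = v_c2 − v_a = 7082 m/s.
Total Δv = Δv₁ + Δv₂ = 22090 m/s = 22.09 km/s.

Δv_total ≈ 22.1 km/s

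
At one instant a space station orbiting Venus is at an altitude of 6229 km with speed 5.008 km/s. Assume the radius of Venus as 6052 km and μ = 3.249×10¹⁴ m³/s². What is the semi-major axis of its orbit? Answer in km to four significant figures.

r = 6052 + 6229 = 12281 km = 1.228×10⁷ m.
Vis-viva rearranged: 1/a = 2/r − v²/μ = 1.629×10⁻⁷ − 7.719×10⁻⁸ = 8.566×10⁻⁸ m⁻¹.
a = 1.167×10⁷ m = 11674 km.

a ≈ 11670 km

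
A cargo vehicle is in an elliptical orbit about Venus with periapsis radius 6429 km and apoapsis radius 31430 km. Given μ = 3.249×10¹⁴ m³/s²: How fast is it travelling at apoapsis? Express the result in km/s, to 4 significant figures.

v ≈ 1.874 km/s

Semi-major axis a = (r_p + r_a)/2 = 18930 km = 1.893×10⁷ m.
Vis-viva: v² = μ(2/r − 1/a) = 3.249×10¹⁴ × (6.363×10⁻⁸ − 5.283×10⁻⁸) = 3.511×10⁶ m²/s².
v = 1874 m/s = 1.874 km/s.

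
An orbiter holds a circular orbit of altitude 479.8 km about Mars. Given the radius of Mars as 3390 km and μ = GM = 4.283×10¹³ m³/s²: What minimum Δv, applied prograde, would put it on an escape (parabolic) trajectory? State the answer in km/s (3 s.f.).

r = 3390 + 479.8 = 3869.8 km = 3.8698×10⁶ m.
Circular speed v_c = √(μ/r) = 3327 m/s.
Escape speed v_esc = √(2μ/r) = √2 × v_c = 4705 m/s.
Δv = v_esc − v_c = 1378 m/s = 1.378 km/s.

Δv ≈ 1.38 km/s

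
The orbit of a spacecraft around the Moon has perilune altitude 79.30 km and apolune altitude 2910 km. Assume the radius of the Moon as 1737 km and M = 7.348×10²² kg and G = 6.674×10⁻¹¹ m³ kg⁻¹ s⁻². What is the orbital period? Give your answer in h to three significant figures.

T ≈ 4.58 h

μ = GM = 6.674×10⁻¹¹ × 7.348×10²² = 4.904×10¹² m³/s².
r_p = 1737 + 79.30 = 1816.3 km = 1.8163×10⁶ m.
r_a = 1737 + 2910 = 4647.0 km = 4.6470×10⁶ m.
Semi-major axis a = (r_p + r_a)/2 = (1816.3 + 4647.0)/2 = 3231.7 km = 3.232×10⁶ m.
By Kepler's third law T = 2π√(a³/μ) = 2π × 2.623×10³ = 1.648×10⁴ s.
= 4.579 h.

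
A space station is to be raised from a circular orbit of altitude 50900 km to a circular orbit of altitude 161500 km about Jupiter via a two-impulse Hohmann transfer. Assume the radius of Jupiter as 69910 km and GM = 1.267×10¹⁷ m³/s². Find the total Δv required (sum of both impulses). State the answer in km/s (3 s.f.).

r₁ = 69910 + 50900 = 120810 km = 1.2081×10⁸ m.
r₂ = 69910 + 161500 = 231410 km = 2.3141×10⁸ m.
Transfer ellipse a_t = (r₁ + r₂)/2 = 1.761×10⁸ m.
At r₁: circular v_c1 = √(μ/r₁) = 32380 m/s; transfer-perijove v_p = √[μ(2/r₁ − 1/a_t)] = 37120 m/s.
Δv₁ = v_p − v_c1 = 4738 m/s.
At r₂: circular v_c2 = √(μ/r₂) = 23400 m/s; transfer-apojove v_a = √[μ(2/r₂ − 1/a_t)] = 19380 m/s.
Δv₂ = v_c2 − v_a = 4019 m/s.
Total Δv = Δv₁ + Δv₂ = 8757 m/s = 8.757 km/s.

Δv_total ≈ 8.76 km/s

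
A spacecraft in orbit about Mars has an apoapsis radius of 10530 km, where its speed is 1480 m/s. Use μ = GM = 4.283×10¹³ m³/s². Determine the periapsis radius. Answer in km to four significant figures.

periapsis radius ≈ 3880 km

r_a = 1.053×10⁷ m.
Specific energy ε = v²/2 − μ/r = -2.972×10⁶ J/kg, so a = −μ/(2ε) = 7.205×10⁶ m.
The apsides satisfy r_p + r_a = 2a, so the periapsis radius is 2a − r_a = 3.880×10⁶ m = 3880.1 km.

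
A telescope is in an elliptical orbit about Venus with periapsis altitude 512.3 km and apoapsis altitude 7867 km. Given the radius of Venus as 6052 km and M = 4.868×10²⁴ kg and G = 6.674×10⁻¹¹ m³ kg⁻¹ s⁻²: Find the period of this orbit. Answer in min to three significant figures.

μ = GM = 6.674×10⁻¹¹ × 4.868×10²⁴ = 3.249×10¹⁴ m³/s².
r_p = 6052 + 512.3 = 6564.3 km = 6.5643×10⁶ m.
r_a = 6052 + 7867 = 13919 km = 1.3919×10⁷ m.
Semi-major axis a = (r_p + r_a)/2 = (6564.3 + 13919)/2 = 10242 km = 1.024×10⁷ m.
By Kepler's third law T = 2π√(a³/μ) = 2π × 1.818×10³ = 1.143×10⁴ s.
= 190.4 min.

T ≈ 190 min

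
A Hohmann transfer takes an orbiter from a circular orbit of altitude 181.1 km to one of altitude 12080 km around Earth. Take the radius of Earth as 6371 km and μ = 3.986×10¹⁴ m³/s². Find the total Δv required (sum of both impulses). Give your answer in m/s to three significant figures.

Δv_total ≈ 2960 m/s

r₁ = 6371 + 181.1 = 6552.1 km = 6.5521×10⁶ m.
r₂ = 6371 + 12080 = 18451 km = 1.8451×10⁷ m.
Transfer ellipse a_t = (r₁ + r₂)/2 = 1.250×10⁷ m.
At r₁: circular v_c1 = √(μ/r₁) = 7800 m/s; transfer-perigee v_p = √[μ(2/r₁ − 1/a_t)] = 9476 m/s.
Δv₁ = v_p − v_c1 = 1676 m/s.
At r₂: circular v_c2 = √(μ/r₂) = 4648 m/s; transfer-apogee v_a = √[μ(2/r₂ − 1/a_t)] = 3365 m/s.
Δv₂ = v_c2 − v_a = 1283 m/s.
Total Δv = Δv₁ + Δv₂ = 2959 m/s.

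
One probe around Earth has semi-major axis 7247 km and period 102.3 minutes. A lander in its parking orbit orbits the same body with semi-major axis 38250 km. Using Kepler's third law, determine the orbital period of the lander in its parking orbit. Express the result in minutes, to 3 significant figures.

Kepler's third law: T² ∝ a³, so T₂ = T₁ (a₂/a₁)^(3/2).
a₂/a₁ = 5.278, (a₂/a₁)^(3/2) = 12.13.
T₂ = 102.3 × 12.13 = 1240 minutes.

T₂ ≈ 1240 minutes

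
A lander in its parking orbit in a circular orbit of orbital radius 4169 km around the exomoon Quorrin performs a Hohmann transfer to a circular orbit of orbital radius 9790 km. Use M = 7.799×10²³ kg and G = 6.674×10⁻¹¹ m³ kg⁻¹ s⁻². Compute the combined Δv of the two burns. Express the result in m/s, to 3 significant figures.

μ = GM = 6.674×10⁻¹¹ × 7.799×10²³ = 5.205×10¹³ m³/s².
r₁ = 4169 km = 4.169×10⁶ m.
r₂ = 9790 km = 9.790×10⁶ m.
Transfer ellipse a_t = (r₁ + r₂)/2 = 6.980×10⁶ m.
At r₁: circular v_c1 = √(μ/r₁) = 3533 m/s; transfer-periapsis v_p = √[μ(2/r₁ − 1/a_t)] = 4185 m/s.
Δv₁ = v_p − v_c1 = 651.4 m/s.
At r₂: circular v_c2 = √(μ/r₂) = 2306 m/s; transfer-apoapsis v_a = √[μ(2/r₂ − 1/a_t)] = 1782 m/s.
Δv₂ = v_c2 − v_a = 523.7 m/s.
Total Δv = Δv₁ + Δv₂ = 1175 m/s.

Δv_total ≈ 1180 m/s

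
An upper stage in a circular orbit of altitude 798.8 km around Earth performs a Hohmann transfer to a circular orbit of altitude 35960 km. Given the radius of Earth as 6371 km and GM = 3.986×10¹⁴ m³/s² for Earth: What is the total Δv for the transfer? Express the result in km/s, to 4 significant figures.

Δv_total ≈ 3.712 km/s

r₁ = 6371 + 798.8 = 7169.8 km = 7.1698×10⁶ m.
r₂ = 6371 + 35960 = 42331 km = 4.2331×10⁷ m.
Transfer ellipse a_t = (r₁ + r₂)/2 = 2.475×10⁷ m.
At r₁: circular v_c1 = √(μ/r₁) = 7456 m/s; transfer-perigee v_p = √[μ(2/r₁ − 1/a_t)] = 9751 m/s.
Δv₁ = v_p − v_c1 = 2295 m/s.
At r₂: circular v_c2 = √(μ/r₂) = 3069 m/s; transfer-apogee v_a = √[μ(2/r₂ − 1/a_t)] = 1652 m/s.
Δv₂ = v_c2 − v_a = 1417 m/s.
Total Δv = Δv₁ + Δv₂ = 3712 m/s = 3.712 km/s.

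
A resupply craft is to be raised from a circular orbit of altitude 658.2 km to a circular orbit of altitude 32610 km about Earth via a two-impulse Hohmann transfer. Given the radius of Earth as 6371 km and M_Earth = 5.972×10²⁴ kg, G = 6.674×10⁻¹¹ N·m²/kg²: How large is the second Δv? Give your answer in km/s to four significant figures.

Δv ≈ 1.430 km/s

μ = GM = 6.674×10⁻¹¹ × 5.972×10²⁴ = 3.986×10¹⁴ m³/s².
r₁ = 6371 + 658.2 = 7029.2 km = 7.0292×10⁶ m.
r₂ = 6371 + 32610 = 38981 km = 3.8981×10⁷ m.
Transfer ellipse a_t = (r₁ + r₂)/2 = 2.301×10⁷ m.
At r₁: circular v_c1 = √(μ/r₁) = 7530 m/s; transfer-perigee v_p = √[μ(2/r₁ − 1/a_t)] = 9802 m/s.
At r₂: circular v_c2 = √(μ/r₂) = 3198 m/s; transfer-apogee v_a = √[μ(2/r₂ − 1/a_t)] = 1768 m/s.
Δv₂ = v_c2 − v_a = 1430 m/s.
= 1.430 km/s.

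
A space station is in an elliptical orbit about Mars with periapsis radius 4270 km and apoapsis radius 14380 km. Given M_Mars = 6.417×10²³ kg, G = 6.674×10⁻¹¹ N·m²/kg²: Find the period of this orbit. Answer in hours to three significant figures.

μ = GM = 6.674×10⁻¹¹ × 6.417×10²³ = 4.283×10¹³ m³/s².
Semi-major axis a = (r_p + r_a)/2 = (4270.0 + 14380)/2 = 9325.0 km = 9.325×10⁶ m.
By Kepler's third law T = 2π√(a³/μ) = 2π × 4.351×10³ = 2.734×10⁴ s.
= 7.594 hours.

T ≈ 7.59 hours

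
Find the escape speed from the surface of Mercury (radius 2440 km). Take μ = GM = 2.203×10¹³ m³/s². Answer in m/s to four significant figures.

r = R = 2.440×10⁶ m.
Escape speed v_esc = √(2μ/r) = √(2 × 2.203×10¹³ / 2.440×10⁶) = √(1.806×10⁷) = 4249 m/s.

v_esc ≈ 4249 m/s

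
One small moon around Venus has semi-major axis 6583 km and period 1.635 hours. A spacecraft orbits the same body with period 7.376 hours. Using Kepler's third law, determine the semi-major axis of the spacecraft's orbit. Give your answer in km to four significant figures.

a₂ ≈ 17970 km

Kepler's third law: a³ ∝ T², so a₂ = a₁ (T₂/T₁)^(2/3).
T₂/T₁ = 4.511, (T₂/T₁)^(2/3) = 2.730.
a₂ = 6583 × 2.730 = 17970 km.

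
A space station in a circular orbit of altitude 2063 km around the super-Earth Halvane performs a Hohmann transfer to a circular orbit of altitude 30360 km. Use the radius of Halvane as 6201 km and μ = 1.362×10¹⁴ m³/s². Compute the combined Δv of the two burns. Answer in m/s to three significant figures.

r₁ = 6201 + 2063 = 8264.0 km = 8.2640×10⁶ m.
r₂ = 6201 + 30360 = 36561 km = 3.6561×10⁷ m.
Transfer ellipse a_t = (r₁ + r₂)/2 = 2.241×10⁷ m.
At r₁: circular v_c1 = √(μ/r₁) = 4060 m/s; transfer-periapsis v_p = √[μ(2/r₁ − 1/a_t)] = 5185 m/s.
Δv₁ = v_p − v_c1 = 1125 m/s.
At r₂: circular v_c2 = √(μ/r₂) = 1930 m/s; transfer-apoapsis v_a = √[μ(2/r₂ − 1/a_t)] = 1172 m/s.
Δv₂ = v_c2 − v_a = 758.1 m/s.
Total Δv = Δv₁ + Δv₂ = 1884 m/s.

Δv_total ≈ 1880 m/s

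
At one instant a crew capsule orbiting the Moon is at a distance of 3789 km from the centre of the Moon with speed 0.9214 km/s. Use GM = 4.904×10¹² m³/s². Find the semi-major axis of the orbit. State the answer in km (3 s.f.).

r = 3.789×10⁶ m.
Specific orbital energy ε = v²/2 − μ/r = (921.4)²/2 − 4.904×10¹²/3.789×10⁶ = -8.698×10⁵ J/kg.
Since ε = −μ/(2a), a = −μ/(2ε) = 2.819×10⁶ m = 2819.1 km.

a ≈ 2820 km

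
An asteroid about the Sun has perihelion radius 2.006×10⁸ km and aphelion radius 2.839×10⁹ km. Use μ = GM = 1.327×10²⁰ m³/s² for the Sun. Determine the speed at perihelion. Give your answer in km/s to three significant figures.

v ≈ 35.2 km/s

Semi-major axis a = (r_p + r_a)/2 = 1.5198×10⁹ km = 1.520×10¹² m.
Vis-viva: v² = μ(2/r − 1/a) = 1.327×10²⁰ × (9.970×10⁻¹² − 6.580×10⁻¹³) = 1.236×10⁹ m²/s².
v = 35150 m/s = 35.15 km/s.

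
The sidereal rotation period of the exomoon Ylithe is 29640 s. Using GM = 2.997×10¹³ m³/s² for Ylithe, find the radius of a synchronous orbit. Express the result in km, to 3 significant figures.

A synchronous orbit has period T, so by Kepler's third law a = (μT²/4π²)^(1/3).
μT²/4π² = 2.997×10¹³ × (2.964×10⁴)² / 39.48 = 6.669×10²⁰ m³.
a = 8.737×10⁶ m = 8737.0 km.

r_sync ≈ 8740 km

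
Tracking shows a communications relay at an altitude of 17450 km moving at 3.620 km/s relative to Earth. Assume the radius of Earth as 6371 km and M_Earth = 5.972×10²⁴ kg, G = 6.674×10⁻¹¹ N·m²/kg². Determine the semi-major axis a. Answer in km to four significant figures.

μ = GM = 6.674×10⁻¹¹ × 5.972×10²⁴ = 3.986×10¹⁴ m³/s².
r = 6371 + 17450 = 23821 km = 2.382×10⁷ m.
Specific orbital energy ε = v²/2 − μ/r = (3620)²/2 − 3.986×10¹⁴/2.382×10⁷ = -1.018×10⁷ J/kg.
Since ε = −μ/(2a), a = −μ/(2ε) = 1.958×10⁷ m = 19577 km.

a ≈ 19580 km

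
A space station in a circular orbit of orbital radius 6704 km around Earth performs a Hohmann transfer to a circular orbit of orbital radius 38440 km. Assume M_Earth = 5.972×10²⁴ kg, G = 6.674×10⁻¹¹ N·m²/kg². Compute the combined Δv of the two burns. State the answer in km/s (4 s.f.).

Δv_total ≈ 3.817 km/s

μ = GM = 6.674×10⁻¹¹ × 5.972×10²⁴ = 3.986×10¹⁴ m³/s².
r₁ = 6704 km = 6.704×10⁶ m.
r₂ = 38440 km = 3.844×10⁷ m.
Transfer ellipse a_t = (r₁ + r₂)/2 = 2.257×10⁷ m.
At r₁: circular v_c1 = √(μ/r₁) = 7711 m/s; transfer-perigee v_p = √[μ(2/r₁ − 1/a_t)] = 10060 m/s.
Δv₁ = v_p − v_c1 = 2352 m/s.
At r₂: circular v_c2 = √(μ/r₂) = 3220 m/s; transfer-apogee v_a = √[μ(2/r₂ − 1/a_t)] = 1755 m/s.
Δv₂ = v_c2 − v_a = 1465 m/s.
Total Δv = Δv₁ + Δv₂ = 3817 m/s = 3.817 km/s.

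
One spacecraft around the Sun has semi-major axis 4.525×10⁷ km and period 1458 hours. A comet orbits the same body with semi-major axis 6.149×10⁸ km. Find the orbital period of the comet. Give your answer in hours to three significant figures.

Kepler's third law: T² ∝ a³, so T₂ = T₁ (a₂/a₁)^(3/2).
a₂/a₁ = 13.59, (a₂/a₁)^(3/2) = 50.09.
T₂ = 1458 × 50.09 = 73040 hours.

T₂ ≈ 73000 hours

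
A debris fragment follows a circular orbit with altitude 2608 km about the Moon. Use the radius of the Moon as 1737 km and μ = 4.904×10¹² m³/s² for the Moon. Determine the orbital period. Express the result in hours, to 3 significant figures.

T ≈ 7.14 hours

r = 1737 + 2608 = 4345.0 km = 4.3450×10⁶ m.
Kepler's third law: T = 2π√(r³/μ) = 2π√((4.345×10⁶)³ / 4.904×10¹²).
r³/μ = 1.673×10⁷ s², so T = 2π × 4.090×10³ = 2.570×10⁴ s.
Converting: 2.570×10⁴ s ÷ 3600 = 7.138 hours.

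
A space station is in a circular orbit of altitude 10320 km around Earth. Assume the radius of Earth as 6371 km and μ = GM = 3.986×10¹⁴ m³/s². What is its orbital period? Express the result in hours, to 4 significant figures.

T ≈ 5.961 hours

r = 6371 + 10320 = 16691 km = 1.6691×10⁷ m.
Kepler's third law: T = 2π√(r³/μ) = 2π√((1.669×10⁷)³ / 3.986×10¹⁴).
r³/μ = 1.167×10⁷ s², so T = 2π × 3.416×10³ = 2.146×10⁴ s.
Converting: 2.146×10⁴ s ÷ 3600 = 5.961 hours.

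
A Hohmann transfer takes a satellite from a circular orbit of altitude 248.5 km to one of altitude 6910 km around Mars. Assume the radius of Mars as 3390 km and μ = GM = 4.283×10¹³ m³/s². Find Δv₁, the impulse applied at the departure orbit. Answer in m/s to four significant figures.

Δv ≈ 740.0 m/s

r₁ = 3390 + 248.5 = 3638.5 km = 3.6385×10⁶ m.
r₂ = 3390 + 6910 = 10300 km = 1.0300×10⁷ m.
Transfer ellipse a_t = (r₁ + r₂)/2 = 6.969×10⁶ m.
At r₁: circular v_c1 = √(μ/r₁) = 3431 m/s; transfer-periapsis v_p = √[μ(2/r₁ − 1/a_t)] = 4171 m/s.
Δv₁ = v_p − v_c1 = 740.0 m/s.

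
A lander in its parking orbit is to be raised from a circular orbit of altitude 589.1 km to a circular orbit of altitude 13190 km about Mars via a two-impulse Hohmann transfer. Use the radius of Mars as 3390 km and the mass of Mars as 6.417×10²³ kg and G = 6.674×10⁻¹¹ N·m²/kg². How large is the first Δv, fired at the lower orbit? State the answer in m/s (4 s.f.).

Δv ≈ 885.8 m/s

μ = GM = 6.674×10⁻¹¹ × 6.417×10²³ = 4.283×10¹³ m³/s².
r₁ = 3390 + 589.1 = 3979.1 km = 3.9791×10⁶ m.
r₂ = 3390 + 13190 = 16580 km = 1.6580×10⁷ m.
Transfer ellipse a_t = (r₁ + r₂)/2 = 1.028×10⁷ m.
At r₁: circular v_c1 = √(μ/r₁) = 3281 m/s; transfer-periapsis v_p = √[μ(2/r₁ − 1/a_t)] = 4167 m/s.
Δv₁ = v_p − v_c1 = 885.8 m/s.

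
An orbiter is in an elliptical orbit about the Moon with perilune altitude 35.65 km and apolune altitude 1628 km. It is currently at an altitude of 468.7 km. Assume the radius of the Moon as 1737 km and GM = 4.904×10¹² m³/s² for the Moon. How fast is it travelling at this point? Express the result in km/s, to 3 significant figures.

v ≈ 1.59 km/s

r_p = 1737 + 35.65 = 1772.7 km = 1.7726×10⁶ m.
r_a = 1737 + 1628 = 3365.0 km = 3.3650×10⁶ m.
r = 1737 + 468.7 = 2205.7 km = 2.206×10⁶ m.
Semi-major axis a = (r_p + r_a)/2 = 2568.8 km = 2.569×10⁶ m.
Vis-viva: v² = μ(2/r − 1/a) = 4.904×10¹² × (9.067×10⁻⁷ − 3.893×10⁻⁷) = 2.538×10⁶ m²/s².
v = 1593 m/s = 1.593 km/s.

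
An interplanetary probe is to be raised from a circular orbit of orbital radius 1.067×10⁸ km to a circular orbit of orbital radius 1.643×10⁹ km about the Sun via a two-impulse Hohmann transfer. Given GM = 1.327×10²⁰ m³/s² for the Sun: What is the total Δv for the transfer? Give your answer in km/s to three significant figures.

r₁ = 1.067×10⁸ km = 1.067×10¹¹ m.
r₂ = 1.643×10⁹ km = 1.643×10¹² m.
Transfer ellipse a_t = (r₁ + r₂)/2 = 8.748×10¹¹ m.
At r₁: circular v_c1 = √(μ/r₁) = 35270 m/s; transfer-perihelion v_p = √[μ(2/r₁ − 1/a_t)] = 48330 m/s.
Δv₁ = v_p − v_c1 = 13060 m/s.
At r₂: circular v_c2 = √(μ/r₂) = 8987 m/s; transfer-aphelion v_a = √[μ(2/r₂ − 1/a_t)] = 3139 m/s.
Δv₂ = v_c2 − v_a = 5848 m/s.
Total Δv = Δv₁ + Δv₂ = 18910 m/s = 18.91 km/s.

Δv_total ≈ 18.9 km/s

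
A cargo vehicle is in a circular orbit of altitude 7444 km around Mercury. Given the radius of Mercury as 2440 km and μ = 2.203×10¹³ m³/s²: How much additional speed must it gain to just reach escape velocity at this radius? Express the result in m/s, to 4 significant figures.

r = 2440 + 7444 = 9884.0 km = 9.8840×10⁶ m.
Circular speed v_c = √(μ/r) = 1493 m/s.
Escape speed v_esc = √(2μ/r) = √2 × v_c = 2111 m/s.
Δv = v_esc − v_c = 618.4 m/s.

Δv ≈ 618.4 m/s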